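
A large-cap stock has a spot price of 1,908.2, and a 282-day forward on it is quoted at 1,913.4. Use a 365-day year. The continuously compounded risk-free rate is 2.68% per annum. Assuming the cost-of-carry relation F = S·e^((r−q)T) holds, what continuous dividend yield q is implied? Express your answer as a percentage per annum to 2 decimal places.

2.33%

From F = S·e^((r−q)T): (r − q) = ln(F/S)/T
ln(1913.4/1908.2) = ln(1.002725) = 0.002721
(r − q) = 0.002721 / (282/365) = 0.003522
q = r − ln(F/S)/T = 0.0268 − 0.003522 = 0.023278
q = 2.33%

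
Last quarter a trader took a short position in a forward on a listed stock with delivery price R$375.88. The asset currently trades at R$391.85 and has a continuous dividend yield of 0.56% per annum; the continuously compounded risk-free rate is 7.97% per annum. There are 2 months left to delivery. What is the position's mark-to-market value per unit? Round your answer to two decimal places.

-R$20.56

Current fair forward for the remaining 2 months: F = S·e^((r − q)·T), (r − q) = 0.0797 − 0.0056 = 0.0741
F = 391.85 · e^(0.0741 × 2/12) = 391.85 × 1.012427 = 396.7195
Value of long forward = (F − K)·e^(−rT) = (396.7195 − 375.88) · e^(−0.0797·2/12)
= 20.8395 × 0.986805 = 20.56
Short position value = −(long value) = -R$20.56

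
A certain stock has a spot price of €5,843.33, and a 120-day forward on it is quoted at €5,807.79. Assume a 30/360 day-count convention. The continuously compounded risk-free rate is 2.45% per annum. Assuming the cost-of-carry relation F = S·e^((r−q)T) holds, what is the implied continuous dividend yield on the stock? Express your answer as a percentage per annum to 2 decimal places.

From F = S·e^((r−q)T): (r − q) = ln(F/S)/T
ln(5807.79/5843.33) = ln(0.993918) = -0.006101
(r − q) = -0.006101 / (120/360) = -0.018303
q = r − ln(F/S)/T = 0.0245 + 0.018303 = 0.042803
q = 4.28%

4.28%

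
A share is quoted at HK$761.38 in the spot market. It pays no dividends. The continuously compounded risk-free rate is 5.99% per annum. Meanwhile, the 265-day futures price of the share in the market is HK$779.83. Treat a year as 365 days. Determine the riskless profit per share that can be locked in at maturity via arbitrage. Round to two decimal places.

Fair futures: F* = S·e^(carry·T), with carry = r = 0.0599
F* = 761.38 · e^(0.0599 × 265/365) = 761.38 · e^0.043489 = 761.38 × 1.044449 = HK$795.2226
Market HK$779.83 < fair HK$795.2226: forward underpriced → reverse cash-and-carry (short spot, go long the forward).
At maturity, profit = |F_mkt − F*| = |779.83 − 795.2226| = HK$15.39 per share

HK$15.39 per share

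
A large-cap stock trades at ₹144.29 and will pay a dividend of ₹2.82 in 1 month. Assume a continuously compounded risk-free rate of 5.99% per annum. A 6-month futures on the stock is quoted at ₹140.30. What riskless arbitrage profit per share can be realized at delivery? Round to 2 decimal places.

₹5.49 per share

PV(dividends) I = 2.82·e^(−0.0599·1/12) = 2.8060
Fair futures F* = (S − I)·e^(rT) = (144.29 − 2.8060)·e^0.029950 = 141.4840 × 1.030403 = 145.7855
Market ₹140.30 < fair 145.7855: forward underpriced → reverse cash-and-carry (short the stock, invest proceeds at r, pay the dividends, go long the forward).
Profit at T = |F_mkt − F*| = |140.30 − 145.7855| = ₹5.49 per share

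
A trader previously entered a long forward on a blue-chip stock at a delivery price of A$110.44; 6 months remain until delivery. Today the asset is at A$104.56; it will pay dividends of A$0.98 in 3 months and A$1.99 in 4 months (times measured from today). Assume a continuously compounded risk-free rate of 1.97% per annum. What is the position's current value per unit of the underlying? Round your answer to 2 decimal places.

PV(remaining dividends) I = 0.98·e^(−0.0197·3/12) + 1.99·e^(−0.0197·4/12) = 2.9522
Current forward F = (S − I)·e^(rT) = (104.56 − 2.9522)·e^(0.0197·6/12) = 101.6078 × 1.009899 = 102.6136
Value (long) = (F − K)·e^(−rT) = (102.6136 − 110.44) × 0.990198 = -7.7497
Value = -A$7.75

-A$7.75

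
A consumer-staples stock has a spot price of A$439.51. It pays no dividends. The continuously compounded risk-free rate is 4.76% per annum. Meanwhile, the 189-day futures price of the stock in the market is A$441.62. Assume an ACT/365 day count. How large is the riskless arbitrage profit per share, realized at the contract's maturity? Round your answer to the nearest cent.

Fair futures: F* = S·e^(carry·T), with carry = r = 0.0476
F* = 439.51 · e^(0.0476 × 189/365) = 439.51 · e^0.024648 = 439.51 × 1.024954 = A$450.4775
Market A$441.62 < fair A$450.4775: forward underpriced → reverse cash-and-carry (short spot, go long the forward).
At maturity, profit = |F_mkt − F*| = |441.62 − 450.4775| = A$8.86 per share

A$8.86 per share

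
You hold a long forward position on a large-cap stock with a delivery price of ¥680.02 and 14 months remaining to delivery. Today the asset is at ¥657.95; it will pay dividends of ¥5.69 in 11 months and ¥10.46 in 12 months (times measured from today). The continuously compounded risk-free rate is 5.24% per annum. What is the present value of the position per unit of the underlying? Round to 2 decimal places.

¥2.91

PV(remaining dividends) I = 5.69·e^(−0.0524·11/12) + 10.46·e^(−0.0524·12/12) = 15.3492
Current forward F = (S − I)·e^(rT) = (657.95 − 15.3492)·e^(0.0524·14/12) = 642.6008 × 1.063041 = 683.1110
Value (long) = (F − K)·e^(−rT) = (683.1110 − 680.02) × 0.940698 = 2.9077
Value = ¥2.91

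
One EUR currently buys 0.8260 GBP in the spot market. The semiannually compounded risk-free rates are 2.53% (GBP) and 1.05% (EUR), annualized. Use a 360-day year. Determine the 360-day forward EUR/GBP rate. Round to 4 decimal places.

By covered interest parity, F = S · (1+r_GBP/2)^(2T) / (1+r_EUR/2)^(2T)
= 0.8260 × 1.025460 / 1.010528 = 0.8260 × 1.014776
F = 0.8382 GBP per EUR

0.8382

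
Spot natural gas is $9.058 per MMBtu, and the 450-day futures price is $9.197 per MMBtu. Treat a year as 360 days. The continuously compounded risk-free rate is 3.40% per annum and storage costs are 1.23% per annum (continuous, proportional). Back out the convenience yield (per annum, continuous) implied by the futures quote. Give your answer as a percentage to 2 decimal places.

3.41%

F = S·e^((r+u−y)T) ⇒ (r+u−y) = ln(F/S)/T
ln(9.197/9.058) = 0.015229; /T ⇒ 0.012183
y = r + u − ln(F/S)/T = 0.0340 + 0.0123 − 0.012183 = 0.034117
y = 3.41%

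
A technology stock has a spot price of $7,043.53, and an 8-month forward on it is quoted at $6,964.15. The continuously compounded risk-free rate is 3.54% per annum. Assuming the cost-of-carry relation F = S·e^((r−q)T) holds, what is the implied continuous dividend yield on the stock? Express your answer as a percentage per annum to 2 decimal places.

From F = S·e^((r−q)T): (r − q) = ln(F/S)/T
ln(6964.15/7043.53) = ln(0.988730) = -0.011334
(r − q) = -0.011334 / (8/12) = -0.017001
q = r − ln(F/S)/T = 0.0354 + 0.017001 = 0.052401
q = 5.24%

5.24%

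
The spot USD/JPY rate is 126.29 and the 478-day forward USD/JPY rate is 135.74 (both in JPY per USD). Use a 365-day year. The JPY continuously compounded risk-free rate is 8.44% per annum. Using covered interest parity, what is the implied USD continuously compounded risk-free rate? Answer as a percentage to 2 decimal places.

F = S·e^((r_JPY − r_USD)T) ⇒ r_USD = r_JPY − ln(F/S)/T
ln(135.74/126.29) = 0.072160; /(478/365) = 0.055101
r_USD = 0.0844 − 0.055101 = 0.029299
r_USD = 2.93%

2.93%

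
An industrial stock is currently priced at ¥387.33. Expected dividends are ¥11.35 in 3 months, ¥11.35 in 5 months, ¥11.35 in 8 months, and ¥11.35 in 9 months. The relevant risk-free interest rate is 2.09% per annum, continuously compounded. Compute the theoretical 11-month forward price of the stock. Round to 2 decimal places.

¥349.04

PV(dividends) I = 11.35·e^(−0.0209·3/12) + 11.35·e^(−0.0209·5/12) + 11.35·e^(−0.0209·8/12) + 11.35·e^(−0.0209·9/12)
I = 11.2909 + 11.2516 + 11.1930 + 11.1735 = 44.9090
F = (S − I)·e^(rT) = (387.33 − 44.9090) · e^(0.0209·11/12)
= 342.4210 · e^0.019158 = 342.4210 × 1.019343 = ¥349.04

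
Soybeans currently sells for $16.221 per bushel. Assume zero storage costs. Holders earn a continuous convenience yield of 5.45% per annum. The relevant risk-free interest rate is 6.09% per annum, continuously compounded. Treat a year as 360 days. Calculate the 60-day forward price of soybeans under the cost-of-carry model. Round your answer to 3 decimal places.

Net carry = r + u − y = 0.0609 + 0.0000 − 0.0545 = 0.0064
F = S·e^((r+u−y)T) = 16.221 · e^(0.0064 × 60/360) = 16.221 · e^0.001067
= 16.221 × 1.001068 = $16.238 per bushel

$16.238 per bushel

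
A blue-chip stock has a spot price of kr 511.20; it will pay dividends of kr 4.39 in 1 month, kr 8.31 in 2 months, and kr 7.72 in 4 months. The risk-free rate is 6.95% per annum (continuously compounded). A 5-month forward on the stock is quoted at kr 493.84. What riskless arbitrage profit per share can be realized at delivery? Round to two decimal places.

PV(dividends) I = 4.39·e^(−0.0695·1/12) + 8.31·e^(−0.0695·2/12) + 7.72·e^(−0.0695·4/12) = 20.1222
Fair forward F* = (S − I)·e^(rT) = (511.20 − 20.1222)·e^0.028958 = 491.0778 × 1.029381 = 505.5062
Market kr 493.84 < fair 505.5062: forward underpriced → reverse cash-and-carry (short the stock, invest proceeds at r, pay the dividends, go long the forward).
Profit at T = |F_mkt − F*| = |493.84 − 505.5062| = kr 11.67 per share

kr 11.67 per share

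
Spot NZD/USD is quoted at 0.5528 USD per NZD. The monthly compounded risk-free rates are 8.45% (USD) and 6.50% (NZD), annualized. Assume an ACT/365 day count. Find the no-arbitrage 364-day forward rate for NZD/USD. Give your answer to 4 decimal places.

0.5636

By covered interest parity, F = S · (1+r_USD/12)^(12T) / (1+r_NZD/12)^(12T)
= 0.5528 × 1.087600 / 1.066782 = 0.5528 × 1.019515
F = 0.5636 USD per NZD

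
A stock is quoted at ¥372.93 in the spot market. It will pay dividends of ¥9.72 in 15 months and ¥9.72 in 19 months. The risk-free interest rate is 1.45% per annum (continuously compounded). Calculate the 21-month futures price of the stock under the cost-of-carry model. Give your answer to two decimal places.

¥362.98

PV(dividends) I = 9.72·e^(−0.0145·15/12) + 9.72·e^(−0.0145·19/12)
I = 9.5454 + 9.4994 = 19.0448
F = (S − I)·e^(rT) = (372.93 − 19.0448) · e^(0.0145·21/12)
= 353.8852 · e^0.025375 = 353.8852 × 1.025700 = ¥362.98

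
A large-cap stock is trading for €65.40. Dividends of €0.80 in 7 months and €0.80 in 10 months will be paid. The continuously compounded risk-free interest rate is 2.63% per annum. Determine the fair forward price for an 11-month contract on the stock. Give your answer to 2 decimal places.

PV(dividends) I = 0.80·e^(−0.0263·7/12) + 0.80·e^(−0.0263·10/12)
I = 0.7878 + 0.7827 = 1.5705
F = (S − I)·e^(rT) = (65.40 − 1.5705) · e^(0.0263·11/12)
= 63.8295 · e^0.024108 = 63.8295 × 1.024401 = €65.39

€65.39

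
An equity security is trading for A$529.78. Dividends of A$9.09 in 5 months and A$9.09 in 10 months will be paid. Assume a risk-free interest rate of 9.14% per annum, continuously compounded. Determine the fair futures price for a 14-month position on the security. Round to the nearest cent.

PV(dividends) I = 9.09·e^(−0.0914·5/12) + 9.09·e^(−0.0914·10/12)
I = 8.7503 + 8.4234 = 17.1737
F = (S − I)·e^(rT) = (529.78 − 17.1737) · e^(0.0914·14/12)
= 512.6063 · e^0.106633 = 512.6063 × 1.112526 = A$570.29

A$570.29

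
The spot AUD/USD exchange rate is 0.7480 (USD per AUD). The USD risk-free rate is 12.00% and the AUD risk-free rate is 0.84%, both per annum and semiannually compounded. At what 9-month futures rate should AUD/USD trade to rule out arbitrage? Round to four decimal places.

0.8112

By covered interest parity, F = S · (1+r_USD/2)^(2T) / (1+r_AUD/2)^(2T)
= 0.7480 × 1.091337 / 1.006307 = 0.7480 × 1.084497
F = 0.8112 USD per AUD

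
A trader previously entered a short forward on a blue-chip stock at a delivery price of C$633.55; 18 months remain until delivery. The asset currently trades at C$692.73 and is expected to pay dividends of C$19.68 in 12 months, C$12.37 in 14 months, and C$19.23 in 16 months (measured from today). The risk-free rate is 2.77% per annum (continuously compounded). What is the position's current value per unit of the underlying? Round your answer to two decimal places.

-C$35.31

PV(remaining dividends) I = 19.68·e^(−0.0277·12/12) + 12.37·e^(−0.0277·14/12) + 19.23·e^(−0.0277·16/12) = 49.6517
Current forward F = (S − I)·e^(rT) = (692.73 − 49.6517)·e^(0.0277·18/12) = 643.0783 × 1.042425 = 670.3609
Value (long) = (F − K)·e^(−rT) = (670.3609 − 633.55) × 0.959301 = 35.3127
Short position value = −(long value) = -C$35.31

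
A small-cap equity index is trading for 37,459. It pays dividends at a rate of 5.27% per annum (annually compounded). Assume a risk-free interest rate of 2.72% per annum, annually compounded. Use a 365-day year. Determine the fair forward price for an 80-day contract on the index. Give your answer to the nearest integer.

37,258

F = S · (1+r)^T / (1+q)^T
= 37459 × 1.005899 / 1.011320 = 37459 × 0.994640
F = 37,258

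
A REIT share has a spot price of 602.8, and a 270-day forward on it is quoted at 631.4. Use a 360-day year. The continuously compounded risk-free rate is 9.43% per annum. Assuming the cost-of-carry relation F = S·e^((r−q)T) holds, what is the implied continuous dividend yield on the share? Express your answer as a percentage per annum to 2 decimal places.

3.25%

From F = S·e^((r−q)T): (r − q) = ln(F/S)/T
ln(631.4/602.8) = ln(1.047445) = 0.046354
(r − q) = 0.046354 / (270/360) = 0.061805
q = r − ln(F/S)/T = 0.0943 − 0.061805 = 0.032495
q = 3.25%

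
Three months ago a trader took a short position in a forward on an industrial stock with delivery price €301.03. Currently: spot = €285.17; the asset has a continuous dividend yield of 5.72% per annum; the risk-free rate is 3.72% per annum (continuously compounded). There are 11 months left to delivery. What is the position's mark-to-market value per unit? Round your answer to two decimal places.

€20.34

Current fair forward for the remaining 11 months: F = S·e^((r − q)·T), (r − q) = 0.0372 − 0.0572 = -0.0200
F = 285.17 · e^(-0.0200 × 11/12) = 285.17 × 0.981834 = 279.9896
Value of long forward = (F − K)·e^(−rT) = (279.9896 − 301.03) · e^(−0.0372·11/12)
= -21.0404 × 0.966475 = -20.34
Short position value = −(long value) = €20.34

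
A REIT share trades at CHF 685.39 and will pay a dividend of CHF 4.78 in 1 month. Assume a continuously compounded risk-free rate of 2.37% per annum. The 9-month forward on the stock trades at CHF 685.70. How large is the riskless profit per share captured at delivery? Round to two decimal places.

CHF 7.13 per share

PV(dividends) I = 4.78·e^(−0.0237·1/12) = 4.7706
Fair forward F* = (S − I)·e^(rT) = (685.39 − 4.7706)·e^0.017775 = 680.6194 × 1.017934 = 692.8256
Market CHF 685.70 < fair 692.8256: forward underpriced → reverse cash-and-carry (short the stock, invest proceeds at r, pay the dividends, go long the forward).
Profit at T = |F_mkt − F*| = |685.70 − 692.8256| = CHF 7.13 per share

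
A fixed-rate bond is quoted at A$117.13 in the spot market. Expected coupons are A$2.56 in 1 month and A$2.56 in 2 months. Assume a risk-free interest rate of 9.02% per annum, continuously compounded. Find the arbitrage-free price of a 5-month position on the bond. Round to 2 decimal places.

A$116.36

PV(coupons) I = 2.56·e^(−0.0902·1/12) + 2.56·e^(−0.0902·2/12)
I = 2.5408 + 2.5218 = 5.0626
F = (S − I)·e^(rT) = (117.13 − 5.0626) · e^(0.0902·5/12)
= 112.0674 · e^0.037583 = 112.0674 × 1.038298 = A$116.36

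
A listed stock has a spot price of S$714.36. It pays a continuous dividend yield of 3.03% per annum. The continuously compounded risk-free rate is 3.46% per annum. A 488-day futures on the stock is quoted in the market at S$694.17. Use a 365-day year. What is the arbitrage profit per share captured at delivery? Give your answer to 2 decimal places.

S$24.31 per share

Fair futures: F* = S·e^(carry·T), with carry = (r − q) = 0.0346 − 0.0303 = 0.0043
F* = 714.36 · e^(0.0043 × 488/365) = 714.36 · e^0.005749 = 714.36 × 1.005766 = S$718.4790
Market S$694.17 < fair S$718.4790: forward underpriced → reverse cash-and-carry (short spot, go long the forward).
At maturity, profit = |F_mkt − F*| = |694.17 − 718.4790| = S$24.31 per share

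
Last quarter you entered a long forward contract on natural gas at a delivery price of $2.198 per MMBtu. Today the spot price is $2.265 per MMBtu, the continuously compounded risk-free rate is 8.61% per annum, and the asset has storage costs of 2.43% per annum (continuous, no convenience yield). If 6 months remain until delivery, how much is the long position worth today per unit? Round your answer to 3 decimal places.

Current fair forward for the remaining 6 months: F = S·e^((r + u)·T), (r + u) = 0.0861 + 0.0243 = 0.1104
F = 2.265 · e^(0.1104 × 6/12) = 2.265 × 1.056752 = 2.3935
Value of long forward = (F − K)·e^(−rT) = (2.3935 − 2.198) · e^(−0.0861·6/12)
= 0.1955 × 0.957863 = 0.187

$0.187 per MMBtu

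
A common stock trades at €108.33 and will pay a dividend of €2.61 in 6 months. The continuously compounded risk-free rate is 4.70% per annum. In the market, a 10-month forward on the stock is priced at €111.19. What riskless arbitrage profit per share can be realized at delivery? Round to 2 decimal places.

PV(dividends) I = 2.61·e^(−0.0470·6/12) = 2.5494
Fair forward F* = (S − I)·e^(rT) = (108.33 − 2.5494)·e^0.039167 = 105.7806 × 1.039944 = 110.0059
Market €111.19 > fair 110.0059: forward overpriced → cash-and-carry (borrow at r, buy the stock and collect the dividends, short the forward).
Profit at T = |F_mkt − F*| = |111.19 − 110.0059| = €1.18 per share

€1.18 per share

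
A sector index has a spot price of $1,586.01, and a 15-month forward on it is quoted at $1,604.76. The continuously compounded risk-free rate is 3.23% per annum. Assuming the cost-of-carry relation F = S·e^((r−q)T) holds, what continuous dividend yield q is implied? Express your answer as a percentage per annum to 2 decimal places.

From F = S·e^((r−q)T): (r − q) = ln(F/S)/T
ln(1604.76/1586.01) = ln(1.011822) = 0.011753
(r − q) = 0.011753 / (15/12) = 0.009402
q = r − ln(F/S)/T = 0.0323 − 0.009402 = 0.022898
q = 2.29%

2.29%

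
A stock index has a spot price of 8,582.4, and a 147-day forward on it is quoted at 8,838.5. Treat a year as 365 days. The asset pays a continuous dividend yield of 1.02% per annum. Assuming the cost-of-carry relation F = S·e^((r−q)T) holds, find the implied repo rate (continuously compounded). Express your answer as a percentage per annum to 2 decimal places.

8.32%

From F = S·e^((r−q)T): (r − q) = ln(F/S)/T
ln(8838.5/8582.4) = ln(1.029840) = 0.029403
(r − q) = 0.029403 / (147/365) = 0.073007
r = ln(F/S)/T + q = 0.073007 + 0.0102 = 0.083207
r = 8.32%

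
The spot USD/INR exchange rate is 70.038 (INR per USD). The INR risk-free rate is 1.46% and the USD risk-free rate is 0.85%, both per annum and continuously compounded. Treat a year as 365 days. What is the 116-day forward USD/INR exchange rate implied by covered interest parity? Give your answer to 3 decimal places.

70.174

F = S·e^((r_INR − r_USD)T) = 70.038 · e^((0.0146 − 0.0085) × 116/365)
= 70.038 · e^0.001939 = 70.038 × 1.001941
F = 70.174 INR per USD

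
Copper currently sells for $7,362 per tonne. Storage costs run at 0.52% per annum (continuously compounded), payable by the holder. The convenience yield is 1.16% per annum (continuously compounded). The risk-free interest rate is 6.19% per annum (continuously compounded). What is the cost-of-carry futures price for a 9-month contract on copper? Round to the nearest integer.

Net carry = r + u − y = 0.0619 + 0.0052 − 0.0116 = 0.0555
F = S·e^((r+u−y)T) = 7362 · e^(0.0555 × 9/12) = 7362 · e^0.041625
= 7362 × 1.042503 = $7,675 per tonne

$7,675 per tonne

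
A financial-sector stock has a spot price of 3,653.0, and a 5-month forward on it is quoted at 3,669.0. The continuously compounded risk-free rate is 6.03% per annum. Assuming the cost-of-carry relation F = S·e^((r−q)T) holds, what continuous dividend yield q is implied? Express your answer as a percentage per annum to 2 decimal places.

4.98%

From F = S·e^((r−q)T): (r − q) = ln(F/S)/T
ln(3669.0/3653.0) = ln(1.004380) = 0.004370
(r − q) = 0.004370 / (5/12) = 0.010488
q = r − ln(F/S)/T = 0.0603 − 0.010488 = 0.049812
q = 4.98%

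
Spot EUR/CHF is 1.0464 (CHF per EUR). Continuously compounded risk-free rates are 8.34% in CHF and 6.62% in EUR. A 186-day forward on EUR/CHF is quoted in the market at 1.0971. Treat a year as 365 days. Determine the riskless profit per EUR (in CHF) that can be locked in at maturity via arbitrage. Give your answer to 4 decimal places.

0.0415 per EUR (in CHF)

Fair forward: F* = S·e^(carry·T), with carry = (r_CHF − r_EUR) = 0.0834 − 0.0662 = 0.0172
F* = 1.0464 · e^(0.0172 × 186/365) = 1.0464 · e^0.008765 = 1.0464 × 1.008804 = 1.0556
Market 1.0971 > fair 1.0556: forward overpriced → cash-and-carry (buy spot, short the forward).
At maturity, profit = |F_mkt − F*| = |1.0971 − 1.0556| = 0.0415 per EUR (in CHF)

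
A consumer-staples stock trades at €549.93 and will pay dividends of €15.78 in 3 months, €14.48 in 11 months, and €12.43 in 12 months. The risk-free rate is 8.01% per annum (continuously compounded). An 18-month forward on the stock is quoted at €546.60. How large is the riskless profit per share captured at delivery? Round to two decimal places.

€27.99 per share

PV(dividends) I = 15.78·e^(−0.0801·3/12) + 14.48·e^(−0.0801·11/12) + 12.43·e^(−0.0801·12/12) = 40.3952
Fair forward F* = (S − I)·e^(rT) = (549.93 − 40.3952)·e^0.120150 = 509.5348 × 1.127666 = 574.5851
Market €546.60 < fair 574.5851: forward underpriced → reverse cash-and-carry (short the stock, invest proceeds at r, pay the dividends, go long the forward).
Profit at T = |F_mkt − F*| = |546.60 − 574.5851| = €27.99 per share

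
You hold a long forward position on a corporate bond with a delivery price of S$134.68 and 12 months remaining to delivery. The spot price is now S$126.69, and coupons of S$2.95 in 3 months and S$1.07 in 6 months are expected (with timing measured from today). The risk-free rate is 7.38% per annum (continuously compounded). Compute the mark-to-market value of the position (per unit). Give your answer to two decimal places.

-S$2.34

PV(remaining coupons) I = 2.95·e^(−0.0738·3/12) + 1.07·e^(−0.0738·6/12) = 3.9273
Current forward F = (S − I)·e^(rT) = (126.69 − 3.9273)·e^(0.0738·12/12) = 122.7627 × 1.076591 = 132.1652
Value (long) = (F − K)·e^(−rT) = (132.1652 − 134.68) × 0.928857 = -2.3359
Value = -S$2.34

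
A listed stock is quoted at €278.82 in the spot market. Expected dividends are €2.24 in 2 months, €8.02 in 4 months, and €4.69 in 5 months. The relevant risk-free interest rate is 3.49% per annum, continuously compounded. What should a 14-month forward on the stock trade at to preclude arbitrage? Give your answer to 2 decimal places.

€275.02

PV(dividends) I = 2.24·e^(−0.0349·2/12) + 8.02·e^(−0.0349·4/12) + 4.69·e^(−0.0349·5/12)
I = 2.2270 + 7.9272 + 4.6223 = 14.7765
F = (S − I)·e^(rT) = (278.82 − 14.7765) · e^(0.0349·14/12)
= 264.0435 · e^0.040717 = 264.0435 × 1.041557 = €275.02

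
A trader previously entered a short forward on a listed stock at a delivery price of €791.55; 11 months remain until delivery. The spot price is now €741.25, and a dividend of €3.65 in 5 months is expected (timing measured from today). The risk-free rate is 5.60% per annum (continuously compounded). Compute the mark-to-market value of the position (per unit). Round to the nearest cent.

€14.26

PV(remaining dividends) I = 3.65·e^(−0.0560·5/12) = 3.5658
Current forward F = (S − I)·e^(rT) = (741.25 − 3.5658)·e^(0.0560·11/12) = 737.6842 × 1.052674 = 776.5410
Value (long) = (F − K)·e^(−rT) = (776.5410 − 791.55) × 0.949962 = -14.2580
Short position value = −(long value) = €14.26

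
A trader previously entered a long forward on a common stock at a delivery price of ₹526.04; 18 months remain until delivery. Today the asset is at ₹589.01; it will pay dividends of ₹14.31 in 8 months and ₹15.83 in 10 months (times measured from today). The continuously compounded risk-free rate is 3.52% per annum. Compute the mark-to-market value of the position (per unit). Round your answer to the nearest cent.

₹60.67

PV(remaining dividends) I = 14.31·e^(−0.0352·8/12) + 15.83·e^(−0.0352·10/12) = 29.3505
Current forward F = (S − I)·e^(rT) = (589.01 − 29.3505)·e^(0.0352·18/12) = 559.6595 × 1.054219 = 590.0037
Value (long) = (F − K)·e^(−rT) = (590.0037 − 526.04) × 0.948570 = 60.6740
Value = ₹60.67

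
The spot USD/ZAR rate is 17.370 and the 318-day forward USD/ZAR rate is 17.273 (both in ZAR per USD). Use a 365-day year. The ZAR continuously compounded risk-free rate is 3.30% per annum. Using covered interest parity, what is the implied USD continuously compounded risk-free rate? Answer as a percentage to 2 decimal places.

F = S·e^((r_ZAR − r_USD)T) ⇒ r_USD = r_ZAR − ln(F/S)/T
ln(17.273/17.370) = -0.005600; /(318/365) = -0.006428
r_USD = 0.0330 + 0.006428 = 0.039428
r_USD = 3.94%

3.94%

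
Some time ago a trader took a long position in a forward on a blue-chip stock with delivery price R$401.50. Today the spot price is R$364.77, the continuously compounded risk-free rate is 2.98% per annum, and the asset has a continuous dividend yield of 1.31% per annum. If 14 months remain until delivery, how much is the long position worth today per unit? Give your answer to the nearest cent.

Current fair forward for the remaining 14 months: F = S·e^((r − q)·T), (r − q) = 0.0298 − 0.0131 = 0.0167
F = 364.77 · e^(0.0167 × 14/12) = 364.77 × 1.019674 = 371.9465
Value of long forward = (F − K)·e^(−rT) = (371.9465 − 401.50) · e^(−0.0298·14/12)
= -29.5535 × 0.965831 = -28.54

-R$28.54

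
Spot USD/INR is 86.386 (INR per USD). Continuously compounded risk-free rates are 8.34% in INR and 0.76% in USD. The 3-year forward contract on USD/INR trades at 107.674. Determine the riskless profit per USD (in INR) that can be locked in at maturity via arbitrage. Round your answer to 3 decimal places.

0.769 per USD (in INR)

Fair forward: F* = S·e^(carry·T), with carry = (r_INR − r_USD) = 0.0834 − 0.0076 = 0.0758
F* = 86.386 · e^(0.0758 × 3) = 86.386 · e^0.227400 = 86.386 × 1.255332 = 108.4431
Market 107.674 < fair 108.4431: forward underpriced → reverse cash-and-carry (short spot, go long the forward).
At maturity, profit = |F_mkt − F*| = |107.674 − 108.4431| = 0.769 per USD (in INR)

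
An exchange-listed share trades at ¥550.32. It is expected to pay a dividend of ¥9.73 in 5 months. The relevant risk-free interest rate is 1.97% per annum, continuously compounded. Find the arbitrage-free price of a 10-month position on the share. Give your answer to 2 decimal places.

PV(dividends) I = 9.73·e^(−0.0197·5/12)
I = 9.6505
F = (S − I)·e^(rT) = (550.32 − 9.6505) · e^(0.0197·10/12)
= 540.6695 · e^0.016417 = 540.6695 × 1.016552 = ¥549.62

¥549.62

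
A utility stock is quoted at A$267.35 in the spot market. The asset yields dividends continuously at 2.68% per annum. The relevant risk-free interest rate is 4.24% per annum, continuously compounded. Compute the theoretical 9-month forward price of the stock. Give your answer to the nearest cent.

A$270.50

F = S·e^((r − q)T) = 267.35 · e^((0.0424 − 0.0268) × 9/12)
= 267.35 · e^0.011700 = 267.35 × 1.011769
F = A$270.50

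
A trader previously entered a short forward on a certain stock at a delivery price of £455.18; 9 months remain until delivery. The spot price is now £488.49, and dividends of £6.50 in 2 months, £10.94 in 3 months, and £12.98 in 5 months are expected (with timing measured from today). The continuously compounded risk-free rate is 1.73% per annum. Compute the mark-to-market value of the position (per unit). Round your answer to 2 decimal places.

-£8.92

PV(remaining dividends) I = 6.50·e^(−0.0173·2/12) + 10.94·e^(−0.0173·3/12) + 12.98·e^(−0.0173·5/12) = 30.2608
Current forward F = (S − I)·e^(rT) = (488.49 − 30.2608)·e^(0.0173·9/12) = 458.2292 × 1.013060 = 464.2137
Value (long) = (F − K)·e^(−rT) = (464.2137 − 455.18) × 0.987109 = 8.9172
Short position value = −(long value) = -£8.92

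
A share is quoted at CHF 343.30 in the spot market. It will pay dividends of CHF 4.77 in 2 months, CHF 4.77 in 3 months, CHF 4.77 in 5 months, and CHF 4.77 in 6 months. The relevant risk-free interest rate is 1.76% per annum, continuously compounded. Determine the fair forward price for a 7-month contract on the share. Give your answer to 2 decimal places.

PV(dividends) I = 4.77·e^(−0.0176·2/12) + 4.77·e^(−0.0176·3/12) + 4.77·e^(−0.0176·5/12) + 4.77·e^(−0.0176·6/12)
I = 4.7560 + 4.7491 + 4.7351 + 4.7282 = 18.9684
F = (S − I)·e^(rT) = (343.30 − 18.9684) · e^(0.0176·7/12)
= 324.3316 · e^0.010267 = 324.3316 × 1.010320 = CHF 327.68

CHF 327.68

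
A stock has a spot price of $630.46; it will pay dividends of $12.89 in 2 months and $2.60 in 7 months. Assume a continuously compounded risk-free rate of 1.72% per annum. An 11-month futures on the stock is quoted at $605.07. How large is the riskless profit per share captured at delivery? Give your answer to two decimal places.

PV(dividends) I = 12.89·e^(−0.0172·2/12) + 2.60·e^(−0.0172·7/12) = 15.4271
Fair futures F* = (S − I)·e^(rT) = (630.46 − 15.4271)·e^0.015767 = 615.0329 × 1.015892 = 624.8070
Market $605.07 < fair 624.8070: forward underpriced → reverse cash-and-carry (short the stock, invest proceeds at r, pay the dividends, go long the forward).
Profit at T = |F_mkt − F*| = |605.07 − 624.8070| = $19.74 per share

$19.74 per share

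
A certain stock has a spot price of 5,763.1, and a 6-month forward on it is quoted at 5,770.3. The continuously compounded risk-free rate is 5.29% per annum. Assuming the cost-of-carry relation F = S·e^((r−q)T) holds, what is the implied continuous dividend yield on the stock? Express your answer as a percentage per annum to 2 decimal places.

5.04%

From F = S·e^((r−q)T): (r − q) = ln(F/S)/T
ln(5770.3/5763.1) = ln(1.001249) = 0.001248
(r − q) = 0.001248 / (6/12) = 0.002496
q = r − ln(F/S)/T = 0.0529 − 0.002496 = 0.050404
q = 5.04%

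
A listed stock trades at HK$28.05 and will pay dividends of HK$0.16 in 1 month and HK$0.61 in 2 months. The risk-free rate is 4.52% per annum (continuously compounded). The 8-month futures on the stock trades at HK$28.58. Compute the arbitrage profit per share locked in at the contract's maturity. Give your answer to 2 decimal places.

PV(dividends) I = 0.16·e^(−0.0452·1/12) + 0.61·e^(−0.0452·2/12) = 0.7648
Fair futures F* = (S − I)·e^(rT) = (28.05 − 0.7648)·e^0.030133 = 27.2852 × 1.030592 = 28.1199
Market HK$28.58 > fair 28.1199: forward overpriced → cash-and-carry (borrow at r, buy the stock and collect the dividends, short the forward).
Profit at T = |F_mkt − F*| = |28.58 − 28.1199| = HK$0.46 per share

HK$0.46 per share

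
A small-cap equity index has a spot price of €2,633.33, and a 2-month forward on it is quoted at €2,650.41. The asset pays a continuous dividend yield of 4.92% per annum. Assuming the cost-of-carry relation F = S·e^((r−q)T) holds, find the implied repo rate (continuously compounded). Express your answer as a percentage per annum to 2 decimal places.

8.80%

From F = S·e^((r−q)T): (r − q) = ln(F/S)/T
ln(2650.41/2633.33) = ln(1.006486) = 0.006465
(r − q) = 0.006465 / (2/12) = 0.038790
r = ln(F/S)/T + q = 0.038790 + 0.0492 = 0.087990
r = 8.80%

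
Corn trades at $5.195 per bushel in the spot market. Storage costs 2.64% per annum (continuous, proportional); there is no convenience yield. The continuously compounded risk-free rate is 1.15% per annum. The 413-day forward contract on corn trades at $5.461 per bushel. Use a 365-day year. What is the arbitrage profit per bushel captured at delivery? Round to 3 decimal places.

$0.038 per bushel

Fair forward: F* = S·e^(carry·T), with carry = (r + u) = 0.0115 + 0.0264 = 0.0379
F* = 5.195 · e^(0.0379 × 413/365) = 5.195 · e^0.042884 = 5.195 × 1.043817 = $5.4226
Market $5.461 > fair $5.4226: forward overpriced → cash-and-carry (buy spot, short the forward).
At maturity, profit = |F_mkt − F*| = |5.461 − 5.4226| = $0.038 per bushel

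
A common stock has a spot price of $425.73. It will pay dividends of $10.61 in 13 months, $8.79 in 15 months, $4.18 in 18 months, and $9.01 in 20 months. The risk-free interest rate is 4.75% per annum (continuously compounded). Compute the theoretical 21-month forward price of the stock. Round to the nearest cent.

$429.40

PV(dividends) I = 10.61·e^(−0.0475·13/12) + 8.79·e^(−0.0475·15/12) + 4.18·e^(−0.0475·18/12) + 9.01·e^(−0.0475·20/12)
I = 10.0778 + 8.2833 + 3.8925 + 8.3242 = 30.5778
F = (S − I)·e^(rT) = (425.73 − 30.5778) · e^(0.0475·21/12)
= 395.1522 · e^0.083125 = 395.1522 × 1.086678 = $429.40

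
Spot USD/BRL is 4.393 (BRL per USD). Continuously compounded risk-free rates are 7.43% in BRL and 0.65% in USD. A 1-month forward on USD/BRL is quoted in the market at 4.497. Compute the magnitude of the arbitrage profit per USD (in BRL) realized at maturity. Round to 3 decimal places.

Fair forward: F* = S·e^(carry·T), with carry = (r_BRL − r_USD) = 0.0743 − 0.0065 = 0.0678
F* = 4.393 · e^(0.0678 × 1/12) = 4.393 · e^0.005650 = 4.393 × 1.005666 = 4.4179
Market 4.497 > fair 4.4179: forward overpriced → cash-and-carry (buy spot, short the forward).
At maturity, profit = |F_mkt − F*| = |4.497 − 4.4179| = 0.079 per USD (in BRL)

0.079 per USD (in BRL)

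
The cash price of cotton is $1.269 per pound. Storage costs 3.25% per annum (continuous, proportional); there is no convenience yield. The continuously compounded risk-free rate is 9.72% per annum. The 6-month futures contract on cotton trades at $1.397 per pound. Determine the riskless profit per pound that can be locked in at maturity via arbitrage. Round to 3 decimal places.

Fair futures: F* = S·e^(carry·T), with carry = (r + u) = 0.0972 + 0.0325 = 0.1297
F* = 1.269 · e^(0.1297 × 6/12) = 1.269 · e^0.064850 = 1.269 × 1.066999 = $1.3540
Market $1.397 > fair $1.3540: forward overpriced → cash-and-carry (buy spot, short the forward).
At maturity, profit = |F_mkt − F*| = |1.397 − 1.3540| = $0.043 per pound

$0.043 per pound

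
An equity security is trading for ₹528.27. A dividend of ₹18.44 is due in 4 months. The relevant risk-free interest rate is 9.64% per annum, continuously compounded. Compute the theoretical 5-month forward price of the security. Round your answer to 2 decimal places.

PV(dividends) I = 18.44·e^(−0.0964·4/12)
I = 17.8569
F = (S − I)·e^(rT) = (528.27 − 17.8569) · e^(0.0964·5/12)
= 510.4131 · e^0.040167 = 510.4131 × 1.040985 = ₹531.33

₹531.33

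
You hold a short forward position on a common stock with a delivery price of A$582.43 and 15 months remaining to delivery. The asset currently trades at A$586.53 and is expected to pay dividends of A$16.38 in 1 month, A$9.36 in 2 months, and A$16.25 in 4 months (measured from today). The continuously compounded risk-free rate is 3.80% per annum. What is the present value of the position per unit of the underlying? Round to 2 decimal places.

A$10.56

PV(remaining dividends) I = 16.38·e^(−0.0380·1/12) + 9.36·e^(−0.0380·2/12) + 16.25·e^(−0.0380·4/12) = 41.6746
Current forward F = (S − I)·e^(rT) = (586.53 − 41.6746)·e^(0.0380·15/12) = 544.8554 × 1.048646 = 571.3604
Value (long) = (F − K)·e^(−rT) = (571.3604 − 582.43) × 0.953610 = -10.5561
Short position value = −(long value) = A$10.56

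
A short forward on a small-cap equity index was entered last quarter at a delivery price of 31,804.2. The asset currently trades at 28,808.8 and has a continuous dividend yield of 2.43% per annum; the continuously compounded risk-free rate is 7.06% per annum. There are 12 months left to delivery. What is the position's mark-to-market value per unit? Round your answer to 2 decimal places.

1519.07

Current fair forward for the remaining 12 months: F = S·e^((r − q)·T), (r − q) = 0.0706 − 0.0243 = 0.0463
F = 28808.8 · e^(0.0463 × 12/12) = 28808.8 × 1.04738858 = 30174.0081
Value of long forward = (F − K)·e^(−rT) = (30174.0081 − 31804.2) · e^(−0.0706·12/12)
= -1630.1919 × 0.93183455 = -1519.07
Short position value = −(long value) = 1519.07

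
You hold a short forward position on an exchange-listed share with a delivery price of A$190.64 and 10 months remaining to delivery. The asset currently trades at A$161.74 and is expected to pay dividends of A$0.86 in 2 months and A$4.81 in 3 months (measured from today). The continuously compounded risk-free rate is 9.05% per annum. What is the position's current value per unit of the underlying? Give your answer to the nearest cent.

PV(remaining dividends) I = 0.86·e^(−0.0905·2/12) + 4.81·e^(−0.0905·3/12) = 5.5495
Current forward F = (S − I)·e^(rT) = (161.74 − 5.5495)·e^(0.0905·10/12) = 156.1905 × 1.078333 = 168.4254
Value (long) = (F − K)·e^(−rT) = (168.4254 − 190.64) × 0.927357 = -20.6009
Short position value = −(long value) = A$20.60

A$20.60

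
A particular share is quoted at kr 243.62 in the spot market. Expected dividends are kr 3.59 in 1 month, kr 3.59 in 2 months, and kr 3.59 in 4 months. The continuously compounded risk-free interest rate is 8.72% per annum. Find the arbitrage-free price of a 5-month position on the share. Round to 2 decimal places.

PV(dividends) I = 3.59·e^(−0.0872·1/12) + 3.59·e^(−0.0872·2/12) + 3.59·e^(−0.0872·4/12)
I = 3.5640 + 3.5382 + 3.4872 = 10.5894
F = (S − I)·e^(rT) = (243.62 − 10.5894) · e^(0.0872·5/12)
= 233.0306 · e^0.036333 = 233.0306 × 1.037001 = kr 241.65

kr 241.65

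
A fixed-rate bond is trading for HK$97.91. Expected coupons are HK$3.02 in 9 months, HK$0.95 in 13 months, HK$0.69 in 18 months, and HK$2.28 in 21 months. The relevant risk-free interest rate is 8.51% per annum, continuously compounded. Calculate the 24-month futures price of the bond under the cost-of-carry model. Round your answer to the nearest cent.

HK$108.64

PV(coupons) I = 3.02·e^(−0.0851·9/12) + 0.95·e^(−0.0851·13/12) + 0.69·e^(−0.0851·18/12) + 2.28·e^(−0.0851·21/12)
I = 2.8333 + 0.8663 + 0.6073 + 1.9645 = 6.2714
F = (S − I)·e^(rT) = (97.91 − 6.2714) · e^(0.0851·24/12)
= 91.6386 · e^0.170200 = 91.6386 × 1.185542 = HK$108.64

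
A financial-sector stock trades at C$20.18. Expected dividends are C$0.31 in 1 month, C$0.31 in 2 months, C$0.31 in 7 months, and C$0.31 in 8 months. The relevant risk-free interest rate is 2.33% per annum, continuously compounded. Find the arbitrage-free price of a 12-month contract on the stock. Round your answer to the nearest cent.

PV(dividends) I = 0.31·e^(−0.0233·1/12) + 0.31·e^(−0.0233·2/12) + 0.31·e^(−0.0233·7/12) + 0.31·e^(−0.0233·8/12)
I = 0.3094 + 0.3088 + 0.3058 + 0.3052 = 1.2292
F = (S − I)·e^(rT) = (20.18 − 1.2292) · e^(0.0233·12/12)
= 18.9508 · e^0.023300 = 18.9508 × 1.023574 = C$19.40

C$19.40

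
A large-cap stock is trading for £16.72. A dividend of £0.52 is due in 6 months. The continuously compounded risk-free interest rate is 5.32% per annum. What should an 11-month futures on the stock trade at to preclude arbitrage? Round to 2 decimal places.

PV(dividends) I = 0.52·e^(−0.0532·6/12)
I = 0.5064
F = (S − I)·e^(rT) = (16.72 − 0.5064) · e^(0.0532·11/12)
= 16.2136 · e^0.048767 = 16.2136 × 1.049976 = £17.02

£17.02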